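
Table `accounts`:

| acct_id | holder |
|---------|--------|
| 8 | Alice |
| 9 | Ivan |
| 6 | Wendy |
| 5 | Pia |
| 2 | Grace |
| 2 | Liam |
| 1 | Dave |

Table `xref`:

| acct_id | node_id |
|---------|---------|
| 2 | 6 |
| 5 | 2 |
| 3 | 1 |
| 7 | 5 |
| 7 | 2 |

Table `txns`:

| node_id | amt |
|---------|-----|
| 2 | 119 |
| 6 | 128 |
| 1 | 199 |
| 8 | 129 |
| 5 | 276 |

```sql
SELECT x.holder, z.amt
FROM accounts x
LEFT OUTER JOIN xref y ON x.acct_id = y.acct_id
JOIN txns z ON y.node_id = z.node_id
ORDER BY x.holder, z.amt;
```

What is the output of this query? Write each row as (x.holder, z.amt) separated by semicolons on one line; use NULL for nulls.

Evaluate left to right. First `accounts x LEFT JOIN xref y` on acct_id: 7 row(s).
Then INNER JOIN `txns z` on node_id: keep only rows whose y.node_id appears in z.

(Grace, 128); (Liam, 128); (Pia, 119)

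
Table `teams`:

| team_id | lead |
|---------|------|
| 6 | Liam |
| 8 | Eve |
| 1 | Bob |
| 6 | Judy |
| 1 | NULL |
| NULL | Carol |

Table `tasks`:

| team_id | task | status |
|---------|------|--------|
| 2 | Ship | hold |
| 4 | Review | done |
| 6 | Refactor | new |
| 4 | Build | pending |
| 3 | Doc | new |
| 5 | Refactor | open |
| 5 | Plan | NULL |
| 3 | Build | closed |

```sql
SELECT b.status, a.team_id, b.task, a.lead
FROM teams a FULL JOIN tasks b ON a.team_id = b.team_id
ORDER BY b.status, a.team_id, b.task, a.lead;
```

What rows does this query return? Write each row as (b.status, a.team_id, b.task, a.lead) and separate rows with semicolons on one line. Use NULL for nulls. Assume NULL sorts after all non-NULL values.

(closed, NULL, Build, NULL); (done, NULL, Review, NULL); (hold, NULL, Ship, NULL); (new, 6, Refactor, Judy); (new, 6, Refactor, Liam); (new, NULL, Doc, NULL); (open, NULL, Refactor, NULL); (pending, NULL, Build, NULL); (NULL, 1, NULL, Bob); (NULL, 1, NULL, NULL); (NULL, 8, NULL, Eve); (NULL, NULL, Plan, NULL); (NULL, NULL, NULL, Carol)

FULL OUTER JOIN keeps every row from both sides; unmatched rows get NULL for the other side's columns.
Matching on a.team_id = b.team_id. A NULL in a compared column never satisfies the condition.
Matched pairs: 2; unmatched a rows kept: 4; unmatched b rows kept: 7.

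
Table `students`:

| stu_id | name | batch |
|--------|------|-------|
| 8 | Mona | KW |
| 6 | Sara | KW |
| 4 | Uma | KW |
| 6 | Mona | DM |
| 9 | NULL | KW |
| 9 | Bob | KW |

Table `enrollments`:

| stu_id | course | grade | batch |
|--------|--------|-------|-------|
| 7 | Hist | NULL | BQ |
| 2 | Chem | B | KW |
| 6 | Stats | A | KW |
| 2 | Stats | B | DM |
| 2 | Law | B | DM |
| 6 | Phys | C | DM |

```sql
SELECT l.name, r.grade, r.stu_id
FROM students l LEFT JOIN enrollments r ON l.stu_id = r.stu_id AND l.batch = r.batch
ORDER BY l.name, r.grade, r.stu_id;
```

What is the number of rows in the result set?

LEFT JOIN keeps every row from `students`; unmatched rows get NULL for `enrollments`'s columns.
Matching on l.stu_id = r.stu_id AND l.batch = r.batch.
Matched pairs: 2; unmatched l rows kept: 4.
Total: 2 matched + 4 padded = 6 rows.

6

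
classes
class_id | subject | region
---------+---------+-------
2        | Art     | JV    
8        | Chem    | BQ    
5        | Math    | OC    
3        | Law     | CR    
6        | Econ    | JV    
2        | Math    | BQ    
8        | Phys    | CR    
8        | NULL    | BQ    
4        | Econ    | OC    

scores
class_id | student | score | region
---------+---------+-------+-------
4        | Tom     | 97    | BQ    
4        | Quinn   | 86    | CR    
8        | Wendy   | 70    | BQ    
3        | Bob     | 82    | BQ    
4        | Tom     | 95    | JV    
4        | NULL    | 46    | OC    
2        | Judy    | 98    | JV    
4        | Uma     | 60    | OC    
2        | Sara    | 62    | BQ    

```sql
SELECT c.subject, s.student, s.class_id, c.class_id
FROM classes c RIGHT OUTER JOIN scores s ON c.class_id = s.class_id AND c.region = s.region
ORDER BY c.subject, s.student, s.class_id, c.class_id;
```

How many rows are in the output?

RIGHT JOIN keeps every row from `scores`; unmatched rows get NULL for `classes`'s columns.
Matching on c.class_id = s.class_id AND c.region = s.region.
Matched pairs: 6; unmatched s rows kept: 4.
Total: 6 matched + 4 padded = 10 rows.

10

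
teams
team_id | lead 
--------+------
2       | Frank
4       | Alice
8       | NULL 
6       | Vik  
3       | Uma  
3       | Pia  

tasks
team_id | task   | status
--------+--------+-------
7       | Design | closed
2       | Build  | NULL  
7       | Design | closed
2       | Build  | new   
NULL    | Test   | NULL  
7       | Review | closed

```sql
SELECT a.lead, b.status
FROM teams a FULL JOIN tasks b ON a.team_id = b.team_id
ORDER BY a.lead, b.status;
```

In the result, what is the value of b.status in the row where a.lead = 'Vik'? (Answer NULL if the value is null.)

NULL

FULL OUTER JOIN keeps every row from both sides; unmatched rows get NULL for the other side's columns.
Matching on a.team_id = b.team_id. A NULL in a compared column never satisfies the condition.
- team_id=2: 2 matching b row(s), so 2 row(s) emitted.
- team_id=4: no b row matches, row kept with b columns NULL.
- team_id=8: no b row matches, row kept with b columns NULL.
- team_id=6: no b row matches, row kept with b columns NULL.
- team_id=3: no b row matches, row kept with b columns NULL.
- team_id=3: no b row matches, row kept with b columns NULL.
- 4 row(s) from b found no a partner → padded with NULL.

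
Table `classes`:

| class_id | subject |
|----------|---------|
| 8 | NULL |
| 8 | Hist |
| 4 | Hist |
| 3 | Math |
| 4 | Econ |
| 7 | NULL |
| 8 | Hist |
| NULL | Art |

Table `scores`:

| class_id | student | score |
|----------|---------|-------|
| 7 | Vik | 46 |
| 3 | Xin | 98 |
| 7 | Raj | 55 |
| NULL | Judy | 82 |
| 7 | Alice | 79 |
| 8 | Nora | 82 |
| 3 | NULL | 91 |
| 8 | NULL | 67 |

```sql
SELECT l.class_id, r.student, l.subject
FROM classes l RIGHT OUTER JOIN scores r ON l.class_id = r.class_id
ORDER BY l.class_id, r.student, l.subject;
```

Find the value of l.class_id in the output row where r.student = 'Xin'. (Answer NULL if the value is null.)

3

RIGHT JOIN keeps every row from `scores`; unmatched rows get NULL for `classes`'s columns.
Matching on l.class_id = r.class_id. A NULL in a compared column never satisfies the condition.
- l row (class_id=8): matches 2 r row(s) → 2 output row(s).
- l row (class_id=8): matches 2 r row(s) → 2 output row(s).
- l row (class_id=4): no match.
- l row (class_id=3): matches 2 r row(s) → 2 output row(s).
- l row (class_id=4): no match.
- l row (class_id=7): matches 3 r row(s) → 3 output row(s).
- l row (class_id=8): matches 2 r row(s) → 2 output row(s).
- l row (class_id=NULL): no match.
- plus 1 unmatched r row(s), each kept with NULL l columns.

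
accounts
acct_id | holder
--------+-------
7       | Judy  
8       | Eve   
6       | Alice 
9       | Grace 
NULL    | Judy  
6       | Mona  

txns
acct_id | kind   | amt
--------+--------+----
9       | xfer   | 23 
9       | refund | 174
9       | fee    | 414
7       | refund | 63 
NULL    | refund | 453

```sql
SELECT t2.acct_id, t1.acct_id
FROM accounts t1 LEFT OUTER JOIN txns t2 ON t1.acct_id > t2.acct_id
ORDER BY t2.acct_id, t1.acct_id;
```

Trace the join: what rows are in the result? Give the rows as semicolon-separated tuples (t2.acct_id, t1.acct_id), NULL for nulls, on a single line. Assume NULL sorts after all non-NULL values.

(7, 8); (7, 9); (NULL, 6); (NULL, 6); (NULL, 7); (NULL, NULL)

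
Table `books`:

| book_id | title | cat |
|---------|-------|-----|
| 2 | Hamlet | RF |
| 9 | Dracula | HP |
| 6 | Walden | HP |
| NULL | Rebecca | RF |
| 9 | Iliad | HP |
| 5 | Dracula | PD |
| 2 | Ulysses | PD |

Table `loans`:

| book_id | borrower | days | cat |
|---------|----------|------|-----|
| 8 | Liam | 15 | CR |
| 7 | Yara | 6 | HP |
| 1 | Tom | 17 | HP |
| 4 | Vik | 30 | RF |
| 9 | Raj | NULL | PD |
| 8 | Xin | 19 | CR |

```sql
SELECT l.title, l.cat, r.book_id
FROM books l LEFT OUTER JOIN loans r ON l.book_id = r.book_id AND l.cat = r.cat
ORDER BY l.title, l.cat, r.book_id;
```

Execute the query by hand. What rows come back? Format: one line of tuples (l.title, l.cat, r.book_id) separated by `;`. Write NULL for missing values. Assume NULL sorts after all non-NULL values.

(Dracula, HP, NULL); (Dracula, PD, NULL); (Hamlet, RF, NULL); (Iliad, HP, NULL); (Rebecca, RF, NULL); (Ulysses, PD, NULL); (Walden, HP, NULL)

LEFT JOIN keeps every row from `books`; unmatched rows get NULL for `loans`'s columns.
Matching on l.book_id = r.book_id AND l.cat = r.cat. A NULL in a compared column never satisfies the condition.
- l[0] book_id=2, cat=RF → no match; kept with NULLs on the r side.
- l[1] book_id=9, cat=HP → no match; kept with NULLs on the r side.
- l[2] book_id=6, cat=HP → no match; kept with NULLs on the r side.
- l[3] book_id=NULL, cat=RF → no match; kept with NULLs on the r side.
- l[4] book_id=9, cat=HP → no match; kept with NULLs on the r side.
- l[5] book_id=5, cat=PD → no match; kept with NULLs on the r side.
- l[6] book_id=2, cat=PD → no match; kept with NULLs on the r side.
After projecting and ordering:
l.title | l.cat | r.book_id
Dracula | HP | NULL
Dracula | PD | NULL
Hamlet | RF | NULL
Iliad | HP | NULL
Rebecca | RF | NULL
Ulysses | PD | NULL
Walden | HP | NULL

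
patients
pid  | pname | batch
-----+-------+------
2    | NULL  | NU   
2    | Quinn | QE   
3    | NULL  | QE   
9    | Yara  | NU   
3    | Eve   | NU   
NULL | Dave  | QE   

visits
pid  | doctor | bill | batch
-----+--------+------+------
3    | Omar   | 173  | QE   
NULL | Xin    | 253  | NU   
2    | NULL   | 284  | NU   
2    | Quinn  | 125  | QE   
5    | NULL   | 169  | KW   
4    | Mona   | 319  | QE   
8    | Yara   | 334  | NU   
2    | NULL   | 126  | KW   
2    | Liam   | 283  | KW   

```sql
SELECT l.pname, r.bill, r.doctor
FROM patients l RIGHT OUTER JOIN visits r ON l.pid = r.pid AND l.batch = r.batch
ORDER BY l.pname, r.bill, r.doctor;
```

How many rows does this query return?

RIGHT JOIN keeps every row from `visits`; unmatched rows get NULL for `patients`'s columns.
Matching on l.pid = r.pid AND l.batch = r.batch. A NULL in a compared column never satisfies the condition.
- l (pid=2, batch=NU) pairs with 1 row(s) of r.
- l (pid=2, batch=QE) pairs with 1 row(s) of r.
- l (pid=3, batch=QE) pairs with 1 row(s) of r.
- l (pid=9, batch=NU) has no partner in r.
- l (pid=3, batch=NU) has no partner in r.
- l (pid=NULL, batch=QE) has no partner in r.
- 6 row(s) from r found no l partner → padded with NULL.
Total: 3 matched + 6 padded = 9 rows.

9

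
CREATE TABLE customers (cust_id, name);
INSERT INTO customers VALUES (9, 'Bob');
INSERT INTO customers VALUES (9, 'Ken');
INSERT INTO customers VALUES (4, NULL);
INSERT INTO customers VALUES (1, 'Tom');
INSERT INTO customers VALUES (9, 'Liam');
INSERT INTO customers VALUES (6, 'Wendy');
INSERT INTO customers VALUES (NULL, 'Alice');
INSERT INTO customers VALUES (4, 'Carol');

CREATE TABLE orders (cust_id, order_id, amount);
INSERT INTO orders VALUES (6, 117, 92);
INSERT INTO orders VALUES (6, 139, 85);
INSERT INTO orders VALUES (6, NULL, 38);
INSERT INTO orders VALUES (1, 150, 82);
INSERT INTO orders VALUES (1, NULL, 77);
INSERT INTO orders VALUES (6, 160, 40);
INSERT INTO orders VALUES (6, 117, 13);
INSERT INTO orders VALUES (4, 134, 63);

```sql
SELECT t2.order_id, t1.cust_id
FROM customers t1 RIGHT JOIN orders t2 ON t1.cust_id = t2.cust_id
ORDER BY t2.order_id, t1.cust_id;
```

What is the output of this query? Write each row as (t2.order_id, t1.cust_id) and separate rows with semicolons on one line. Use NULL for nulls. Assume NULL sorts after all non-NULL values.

RIGHT JOIN keeps every row from `orders`; unmatched rows get NULL for `customers`'s columns.
Matching on t1.cust_id = t2.cust_id. A NULL in a compared column never satisfies the condition.
Matched pairs: 9; unmatched t2 rows kept: 0.

(117, 6); (117, 6); (134, 4); (134, 4); (139, 6); (150, 1); (160, 6); (NULL, 1); (NULL, 6)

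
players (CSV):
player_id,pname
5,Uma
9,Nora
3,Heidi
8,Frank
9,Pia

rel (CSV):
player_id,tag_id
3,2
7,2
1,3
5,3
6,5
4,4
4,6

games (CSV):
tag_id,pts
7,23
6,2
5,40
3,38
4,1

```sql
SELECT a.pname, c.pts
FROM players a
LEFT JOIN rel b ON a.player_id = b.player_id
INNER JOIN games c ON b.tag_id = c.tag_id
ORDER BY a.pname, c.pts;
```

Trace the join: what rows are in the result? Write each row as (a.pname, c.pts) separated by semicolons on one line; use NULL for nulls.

Step 1 — a LEFT JOIN b on player_id → 5 row(s).
Then INNER JOIN `games c` on tag_id: keep only rows whose b.tag_id appears in c.

(Uma, 38)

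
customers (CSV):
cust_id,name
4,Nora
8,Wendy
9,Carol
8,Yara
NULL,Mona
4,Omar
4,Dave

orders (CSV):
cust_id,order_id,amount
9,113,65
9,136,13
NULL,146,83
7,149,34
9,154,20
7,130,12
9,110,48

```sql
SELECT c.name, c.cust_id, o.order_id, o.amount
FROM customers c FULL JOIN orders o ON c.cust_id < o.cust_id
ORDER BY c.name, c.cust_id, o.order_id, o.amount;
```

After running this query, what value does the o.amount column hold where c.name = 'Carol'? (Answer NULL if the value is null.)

NULL

FULL OUTER JOIN keeps every row from both sides; unmatched rows get NULL for the other side's columns.
Matching on c.cust_id < o.cust_id. A NULL in a compared column never satisfies the condition.
Matched pairs: 26; unmatched c rows kept: 2; unmatched o rows kept: 1.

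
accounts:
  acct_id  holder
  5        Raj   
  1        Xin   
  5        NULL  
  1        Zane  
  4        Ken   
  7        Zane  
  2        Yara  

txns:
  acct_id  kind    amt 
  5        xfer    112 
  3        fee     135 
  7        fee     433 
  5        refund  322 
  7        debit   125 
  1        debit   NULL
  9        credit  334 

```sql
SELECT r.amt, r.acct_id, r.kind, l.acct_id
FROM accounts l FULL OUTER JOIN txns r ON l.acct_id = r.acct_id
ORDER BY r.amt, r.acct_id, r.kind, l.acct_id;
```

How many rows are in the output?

FULL OUTER JOIN keeps every row from both sides; unmatched rows get NULL for the other side's columns.
Matching on l.acct_id = r.acct_id.
- l (acct_id=5) pairs with 2 row(s) of r.
- l (acct_id=1) pairs with 1 row(s) of r.
- l (acct_id=5) pairs with 2 row(s) of r.
- l (acct_id=1) pairs with 1 row(s) of r.
- l (acct_id=4) has no partner → padded with NULL.
- l (acct_id=7) pairs with 2 row(s) of r.
- l (acct_id=2) has no partner → padded with NULL.
- 2 row(s) from r found no l partner → padded with NULL.
Total: 8 matched + 4 padded = 12 rows.

12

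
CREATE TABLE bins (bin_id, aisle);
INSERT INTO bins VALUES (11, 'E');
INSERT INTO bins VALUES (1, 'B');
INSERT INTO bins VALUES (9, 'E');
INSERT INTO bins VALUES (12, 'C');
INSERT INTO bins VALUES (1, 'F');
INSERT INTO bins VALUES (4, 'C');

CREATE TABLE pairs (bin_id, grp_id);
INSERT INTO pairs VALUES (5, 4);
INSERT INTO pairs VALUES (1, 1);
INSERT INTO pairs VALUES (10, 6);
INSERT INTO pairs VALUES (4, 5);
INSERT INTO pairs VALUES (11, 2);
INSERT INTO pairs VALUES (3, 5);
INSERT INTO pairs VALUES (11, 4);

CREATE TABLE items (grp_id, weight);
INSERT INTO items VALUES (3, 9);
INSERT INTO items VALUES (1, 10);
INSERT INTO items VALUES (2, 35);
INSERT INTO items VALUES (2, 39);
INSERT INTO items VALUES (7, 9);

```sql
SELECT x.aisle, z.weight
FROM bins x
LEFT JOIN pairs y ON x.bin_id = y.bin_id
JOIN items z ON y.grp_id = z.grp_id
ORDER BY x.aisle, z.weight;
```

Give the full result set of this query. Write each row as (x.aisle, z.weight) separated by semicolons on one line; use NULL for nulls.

(B, 10); (E, 35); (E, 39); (F, 10)

Joins associate left-to-right: bins LEFT JOIN pairs on bin_id gives 7 intermediate row(s).
Then INNER JOIN `items z` on grp_id: keep only rows whose y.grp_id appears in z.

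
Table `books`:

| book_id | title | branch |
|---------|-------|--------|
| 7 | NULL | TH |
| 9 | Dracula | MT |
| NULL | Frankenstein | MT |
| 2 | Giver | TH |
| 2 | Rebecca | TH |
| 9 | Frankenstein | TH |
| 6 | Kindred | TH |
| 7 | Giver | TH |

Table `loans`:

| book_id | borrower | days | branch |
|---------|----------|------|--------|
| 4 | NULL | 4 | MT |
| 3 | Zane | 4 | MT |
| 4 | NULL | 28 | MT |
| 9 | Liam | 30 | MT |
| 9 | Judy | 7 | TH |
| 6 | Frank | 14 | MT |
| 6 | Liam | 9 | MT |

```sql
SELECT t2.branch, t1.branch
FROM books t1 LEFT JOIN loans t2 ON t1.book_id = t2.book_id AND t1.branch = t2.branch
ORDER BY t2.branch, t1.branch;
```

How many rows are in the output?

LEFT JOIN keeps every row from `books`; unmatched rows get NULL for `loans`'s columns.
Matching on t1.book_id = t2.book_id AND t1.branch = t2.branch. A NULL in a compared column never satisfies the condition.
- t1 (book_id=7, branch=TH) has no partner → padded with NULL.
- t1 (book_id=9, branch=MT) pairs with 1 row(s) of t2.
- t1 (book_id=NULL, branch=MT) has no partner → padded with NULL.
- t1 (book_id=2, branch=TH) has no partner → padded with NULL.
- t1 (book_id=2, branch=TH) has no partner → padded with NULL.
- t1 (book_id=9, branch=TH) pairs with 1 row(s) of t2.
- t1 (book_id=6, branch=TH) has no partner → padded with NULL.
- t1 (book_id=7, branch=TH) has no partner → padded with NULL.
Total: 2 matched + 6 padded = 8 rows.

8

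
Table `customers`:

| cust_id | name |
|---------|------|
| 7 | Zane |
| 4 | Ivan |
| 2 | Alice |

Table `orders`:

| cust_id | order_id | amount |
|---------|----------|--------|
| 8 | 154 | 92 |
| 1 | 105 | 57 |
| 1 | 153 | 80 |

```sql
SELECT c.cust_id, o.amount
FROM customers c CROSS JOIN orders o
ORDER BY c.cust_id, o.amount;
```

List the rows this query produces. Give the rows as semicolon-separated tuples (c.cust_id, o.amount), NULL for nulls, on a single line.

(2, 57); (2, 80); (2, 92); (4, 57); (4, 80); (4, 92); (7, 57); (7, 80); (7, 92)

CROSS JOIN pairs every row of `customers` with every row of `orders`: 3 × 3 = 9 rows.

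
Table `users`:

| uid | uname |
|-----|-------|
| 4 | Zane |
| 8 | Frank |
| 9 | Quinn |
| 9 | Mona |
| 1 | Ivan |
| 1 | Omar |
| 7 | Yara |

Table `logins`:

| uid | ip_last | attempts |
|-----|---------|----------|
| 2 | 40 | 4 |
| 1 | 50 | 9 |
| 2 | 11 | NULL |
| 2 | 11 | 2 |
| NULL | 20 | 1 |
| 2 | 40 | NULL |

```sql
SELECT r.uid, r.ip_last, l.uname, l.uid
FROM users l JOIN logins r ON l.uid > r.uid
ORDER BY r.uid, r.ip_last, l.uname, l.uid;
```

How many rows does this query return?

INNER JOIN keeps only pairs where the ON condition holds.
Matching on l.uid > r.uid. A NULL in a compared column never satisfies the condition.
- l (uid=4) pairs with 5 row(s) of r.
- l (uid=8) pairs with 5 row(s) of r.
- l (uid=9) pairs with 5 row(s) of r.
- l (uid=9) pairs with 5 row(s) of r.
- l (uid=1) has no partner → excluded.
- l (uid=1) has no partner → excluded.
- l (uid=7) pairs with 5 row(s) of r.
Total: 25 rows.

25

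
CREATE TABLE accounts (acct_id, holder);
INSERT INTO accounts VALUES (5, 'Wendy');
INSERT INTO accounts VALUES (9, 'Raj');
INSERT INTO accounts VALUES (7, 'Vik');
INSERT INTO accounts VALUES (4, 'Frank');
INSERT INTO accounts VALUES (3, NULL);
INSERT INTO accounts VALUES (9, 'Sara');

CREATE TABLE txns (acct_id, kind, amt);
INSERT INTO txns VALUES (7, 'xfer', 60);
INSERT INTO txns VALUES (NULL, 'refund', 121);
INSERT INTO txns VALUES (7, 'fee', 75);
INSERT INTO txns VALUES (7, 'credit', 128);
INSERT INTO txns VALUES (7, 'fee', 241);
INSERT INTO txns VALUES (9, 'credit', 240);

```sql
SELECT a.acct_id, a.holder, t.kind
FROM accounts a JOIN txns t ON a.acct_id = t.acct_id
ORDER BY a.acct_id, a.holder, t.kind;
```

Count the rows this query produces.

INNER JOIN keeps only pairs where the ON condition holds.
Matching on a.acct_id = t.acct_id. A NULL in a compared column never satisfies the condition.
- a[0] acct_id=5 → no match; dropped.
- a[1] acct_id=9 → 1 match(es) in t → 1 row(s).
- a[2] acct_id=7 → 4 match(es) in t → 4 row(s).
- a[3] acct_id=4 → no match; dropped.
- a[4] acct_id=3 → no match; dropped.
- a[5] acct_id=9 → 1 match(es) in t → 1 row(s).
Total: 6 rows.

6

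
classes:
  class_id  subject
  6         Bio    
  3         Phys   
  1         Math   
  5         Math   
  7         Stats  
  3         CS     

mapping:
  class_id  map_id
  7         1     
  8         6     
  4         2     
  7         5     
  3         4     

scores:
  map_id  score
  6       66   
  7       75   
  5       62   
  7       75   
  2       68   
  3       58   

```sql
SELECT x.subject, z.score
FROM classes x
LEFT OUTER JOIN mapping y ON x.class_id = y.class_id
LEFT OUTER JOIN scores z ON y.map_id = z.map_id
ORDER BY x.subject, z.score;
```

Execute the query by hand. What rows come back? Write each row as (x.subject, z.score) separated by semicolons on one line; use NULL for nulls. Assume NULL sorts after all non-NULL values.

(Bio, NULL); (CS, NULL); (Math, NULL); (Math, NULL); (Phys, NULL); (Stats, 62); (Stats, NULL)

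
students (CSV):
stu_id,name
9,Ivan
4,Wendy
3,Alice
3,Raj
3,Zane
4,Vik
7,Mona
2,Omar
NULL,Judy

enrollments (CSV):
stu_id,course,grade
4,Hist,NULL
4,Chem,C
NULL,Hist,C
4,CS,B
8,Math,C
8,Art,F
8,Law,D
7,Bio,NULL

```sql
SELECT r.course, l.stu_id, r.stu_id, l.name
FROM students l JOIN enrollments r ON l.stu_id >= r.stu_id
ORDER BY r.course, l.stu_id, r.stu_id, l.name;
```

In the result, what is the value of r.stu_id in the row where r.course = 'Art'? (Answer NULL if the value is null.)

8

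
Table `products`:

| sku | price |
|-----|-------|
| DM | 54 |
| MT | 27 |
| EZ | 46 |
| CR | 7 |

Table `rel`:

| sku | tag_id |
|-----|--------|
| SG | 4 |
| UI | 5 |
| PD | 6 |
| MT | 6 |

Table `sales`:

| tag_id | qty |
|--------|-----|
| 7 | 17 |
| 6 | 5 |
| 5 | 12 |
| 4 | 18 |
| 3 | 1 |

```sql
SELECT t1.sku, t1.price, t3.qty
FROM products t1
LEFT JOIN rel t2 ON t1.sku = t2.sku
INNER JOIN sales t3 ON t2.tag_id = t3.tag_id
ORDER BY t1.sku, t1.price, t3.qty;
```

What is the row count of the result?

1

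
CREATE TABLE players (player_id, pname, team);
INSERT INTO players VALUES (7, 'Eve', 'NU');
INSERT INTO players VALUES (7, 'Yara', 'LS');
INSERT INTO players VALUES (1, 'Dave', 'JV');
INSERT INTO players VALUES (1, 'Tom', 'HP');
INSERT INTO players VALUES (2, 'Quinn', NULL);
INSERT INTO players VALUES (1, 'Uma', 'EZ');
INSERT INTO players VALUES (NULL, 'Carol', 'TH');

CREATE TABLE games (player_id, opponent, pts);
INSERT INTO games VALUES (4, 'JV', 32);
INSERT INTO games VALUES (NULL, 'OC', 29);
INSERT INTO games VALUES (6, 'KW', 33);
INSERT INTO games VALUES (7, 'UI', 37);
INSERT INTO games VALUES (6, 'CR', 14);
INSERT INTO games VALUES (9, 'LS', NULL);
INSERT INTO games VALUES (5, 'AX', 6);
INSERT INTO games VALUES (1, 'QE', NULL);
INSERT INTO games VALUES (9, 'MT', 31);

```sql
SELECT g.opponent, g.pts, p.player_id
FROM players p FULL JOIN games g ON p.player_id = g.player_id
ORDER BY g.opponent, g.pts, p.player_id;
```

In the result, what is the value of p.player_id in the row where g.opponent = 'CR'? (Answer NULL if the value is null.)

NULL

FULL OUTER JOIN keeps every row from both sides; unmatched rows get NULL for the other side's columns.
Matching on p.player_id = g.player_id. A NULL in a compared column never satisfies the condition.
Matched pairs: 5; unmatched p rows kept: 2; unmatched g rows kept: 7.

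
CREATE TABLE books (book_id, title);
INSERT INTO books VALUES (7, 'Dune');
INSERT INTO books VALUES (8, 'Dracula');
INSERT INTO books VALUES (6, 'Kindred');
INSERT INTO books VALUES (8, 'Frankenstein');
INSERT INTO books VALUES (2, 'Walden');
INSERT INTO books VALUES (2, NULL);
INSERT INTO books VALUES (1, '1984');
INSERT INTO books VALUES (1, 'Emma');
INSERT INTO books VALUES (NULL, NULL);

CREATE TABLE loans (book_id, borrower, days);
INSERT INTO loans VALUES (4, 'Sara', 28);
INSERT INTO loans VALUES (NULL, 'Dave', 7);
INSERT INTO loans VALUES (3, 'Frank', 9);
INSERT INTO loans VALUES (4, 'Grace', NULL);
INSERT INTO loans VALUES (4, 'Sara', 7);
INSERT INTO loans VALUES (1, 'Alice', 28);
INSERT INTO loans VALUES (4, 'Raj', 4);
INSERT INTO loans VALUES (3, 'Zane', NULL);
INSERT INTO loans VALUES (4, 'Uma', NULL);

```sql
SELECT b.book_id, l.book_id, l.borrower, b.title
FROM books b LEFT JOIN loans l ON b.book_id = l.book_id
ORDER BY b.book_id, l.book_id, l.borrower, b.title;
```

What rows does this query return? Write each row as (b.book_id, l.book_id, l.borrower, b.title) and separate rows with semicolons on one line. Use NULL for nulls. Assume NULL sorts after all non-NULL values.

LEFT JOIN keeps every row from `books`; unmatched rows get NULL for `loans`'s columns.
Matching on b.book_id = l.book_id. A NULL in a compared column never satisfies the condition.
Matched pairs: 2; unmatched b rows kept: 7.

(1, 1, Alice, 1984); (1, 1, Alice, Emma); (2, NULL, NULL, Walden); (2, NULL, NULL, NULL); (6, NULL, NULL, Kindred); (7, NULL, NULL, Dune); (8, NULL, NULL, Dracula); (8, NULL, NULL, Frankenstein); (NULL, NULL, NULL, NULL)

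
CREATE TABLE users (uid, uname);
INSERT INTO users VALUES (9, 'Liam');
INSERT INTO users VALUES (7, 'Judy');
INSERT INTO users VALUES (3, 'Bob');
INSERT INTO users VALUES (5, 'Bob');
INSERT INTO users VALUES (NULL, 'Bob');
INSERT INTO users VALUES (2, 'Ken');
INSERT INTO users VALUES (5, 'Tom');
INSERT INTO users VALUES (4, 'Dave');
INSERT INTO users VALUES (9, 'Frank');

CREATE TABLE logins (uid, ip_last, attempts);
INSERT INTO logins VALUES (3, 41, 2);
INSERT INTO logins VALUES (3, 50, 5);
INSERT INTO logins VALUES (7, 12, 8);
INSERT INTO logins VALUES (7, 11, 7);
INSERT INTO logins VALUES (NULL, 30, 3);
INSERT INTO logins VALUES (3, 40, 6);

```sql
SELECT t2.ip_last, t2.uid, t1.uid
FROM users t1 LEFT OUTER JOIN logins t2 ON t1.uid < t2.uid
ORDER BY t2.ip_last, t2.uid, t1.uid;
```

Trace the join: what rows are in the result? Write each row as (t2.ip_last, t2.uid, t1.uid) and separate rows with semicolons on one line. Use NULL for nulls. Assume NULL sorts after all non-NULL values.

(11, 7, 2); (11, 7, 3); (11, 7, 4); (11, 7, 5); (11, 7, 5); (12, 7, 2); (12, 7, 3); (12, 7, 4); (12, 7, 5); (12, 7, 5); (40, 3, 2); (41, 3, 2); (50, 3, 2); (NULL, NULL, 7); (NULL, NULL, 9); (NULL, NULL, 9); (NULL, NULL, NULL)

LEFT JOIN keeps every row from `users`; unmatched rows get NULL for `logins`'s columns.
Matching on t1.uid < t2.uid. A NULL in a compared column never satisfies the condition.
Matched pairs: 13; unmatched t1 rows kept: 4.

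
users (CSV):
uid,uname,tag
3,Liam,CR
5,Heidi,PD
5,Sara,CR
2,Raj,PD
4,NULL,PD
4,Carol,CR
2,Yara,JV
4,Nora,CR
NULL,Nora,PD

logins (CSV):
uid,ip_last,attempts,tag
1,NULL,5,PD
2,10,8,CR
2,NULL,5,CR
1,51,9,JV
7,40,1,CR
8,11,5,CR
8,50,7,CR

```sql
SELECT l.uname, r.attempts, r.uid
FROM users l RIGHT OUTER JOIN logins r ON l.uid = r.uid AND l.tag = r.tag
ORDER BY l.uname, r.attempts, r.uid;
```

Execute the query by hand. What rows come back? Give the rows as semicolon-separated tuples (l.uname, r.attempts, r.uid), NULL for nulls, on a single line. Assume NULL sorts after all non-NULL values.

(NULL, 1, 7); (NULL, 5, 1); (NULL, 5, 2); (NULL, 5, 8); (NULL, 7, 8); (NULL, 8, 2); (NULL, 9, 1)

RIGHT JOIN keeps every row from `logins`; unmatched rows get NULL for `users`'s columns.
Matching on l.uid = r.uid AND l.tag = r.tag. A NULL in a compared column never satisfies the condition.
Matched pairs: 0; unmatched r rows kept: 7.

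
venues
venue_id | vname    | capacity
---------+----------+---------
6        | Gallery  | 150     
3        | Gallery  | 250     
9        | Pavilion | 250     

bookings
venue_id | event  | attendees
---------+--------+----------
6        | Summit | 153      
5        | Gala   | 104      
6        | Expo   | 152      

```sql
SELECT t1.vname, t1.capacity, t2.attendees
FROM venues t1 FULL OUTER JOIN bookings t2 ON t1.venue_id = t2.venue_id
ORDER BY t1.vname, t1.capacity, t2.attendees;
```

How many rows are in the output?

FULL OUTER JOIN keeps every row from both sides; unmatched rows get NULL for the other side's columns.
Matching on t1.venue_id = t2.venue_id.
- t1 (venue_id=6) pairs with 2 row(s) of t2.
- t1 (venue_id=3) has no partner → padded with NULL.
- t1 (venue_id=9) has no partner → padded with NULL.
- 1 t2 row(s) had no t1 match → kept, t1 columns NULL.
Total: 2 matched + 3 padded = 5 rows.

5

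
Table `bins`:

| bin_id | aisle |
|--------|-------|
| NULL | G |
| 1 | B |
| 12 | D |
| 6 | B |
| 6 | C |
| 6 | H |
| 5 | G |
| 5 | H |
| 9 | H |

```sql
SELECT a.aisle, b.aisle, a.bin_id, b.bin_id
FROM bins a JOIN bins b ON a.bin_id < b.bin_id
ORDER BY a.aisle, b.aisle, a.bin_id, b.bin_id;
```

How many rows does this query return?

24

INNER JOIN keeps only pairs where the ON condition holds.
Matching on a.bin_id < b.bin_id. A NULL in a compared column never satisfies the condition.
Matched pairs: 24.
Total: 24 rows.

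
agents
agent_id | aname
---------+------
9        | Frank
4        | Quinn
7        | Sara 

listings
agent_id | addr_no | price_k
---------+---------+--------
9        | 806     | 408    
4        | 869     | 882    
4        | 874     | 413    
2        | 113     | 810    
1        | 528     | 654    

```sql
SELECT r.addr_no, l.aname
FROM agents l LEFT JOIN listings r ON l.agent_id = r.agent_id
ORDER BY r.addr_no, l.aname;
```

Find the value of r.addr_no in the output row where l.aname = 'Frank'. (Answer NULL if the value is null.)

806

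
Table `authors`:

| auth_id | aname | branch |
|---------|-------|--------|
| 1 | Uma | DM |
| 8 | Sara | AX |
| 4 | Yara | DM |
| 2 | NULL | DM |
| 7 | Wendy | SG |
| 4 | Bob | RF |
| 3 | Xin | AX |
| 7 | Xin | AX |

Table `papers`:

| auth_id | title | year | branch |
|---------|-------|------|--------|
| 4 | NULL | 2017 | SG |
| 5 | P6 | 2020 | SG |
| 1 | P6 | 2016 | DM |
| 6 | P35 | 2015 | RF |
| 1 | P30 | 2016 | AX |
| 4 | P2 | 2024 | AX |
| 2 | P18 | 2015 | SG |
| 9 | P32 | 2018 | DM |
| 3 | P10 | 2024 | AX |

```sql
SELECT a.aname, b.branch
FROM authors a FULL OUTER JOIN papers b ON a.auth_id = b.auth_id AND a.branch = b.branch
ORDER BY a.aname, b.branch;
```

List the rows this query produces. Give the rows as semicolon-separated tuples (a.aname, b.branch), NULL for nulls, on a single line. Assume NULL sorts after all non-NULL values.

(Bob, NULL); (Sara, NULL); (Uma, DM); (Wendy, NULL); (Xin, AX); (Xin, NULL); (Yara, NULL); (NULL, AX); (NULL, AX); (NULL, DM); (NULL, RF); (NULL, SG); (NULL, SG); (NULL, SG); (NULL, NULL)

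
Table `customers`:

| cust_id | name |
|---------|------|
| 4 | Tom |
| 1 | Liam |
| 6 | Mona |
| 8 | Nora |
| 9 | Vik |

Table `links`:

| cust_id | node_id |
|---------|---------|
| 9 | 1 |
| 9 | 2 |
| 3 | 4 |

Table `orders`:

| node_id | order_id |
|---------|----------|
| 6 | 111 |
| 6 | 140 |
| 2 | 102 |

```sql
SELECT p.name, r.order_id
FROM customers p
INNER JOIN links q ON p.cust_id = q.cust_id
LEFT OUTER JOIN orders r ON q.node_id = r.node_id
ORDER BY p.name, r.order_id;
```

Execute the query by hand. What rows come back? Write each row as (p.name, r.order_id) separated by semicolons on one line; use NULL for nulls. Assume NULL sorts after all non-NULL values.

Evaluate left to right. First `customers p INNER JOIN links q` on cust_id: 2 row(s).
Then LEFT JOIN `orders r` on node_id: each of those 2 rows is kept; rows whose q.node_id has no match in r get NULL for r's columns.

(Vik, 102); (Vik, NULL)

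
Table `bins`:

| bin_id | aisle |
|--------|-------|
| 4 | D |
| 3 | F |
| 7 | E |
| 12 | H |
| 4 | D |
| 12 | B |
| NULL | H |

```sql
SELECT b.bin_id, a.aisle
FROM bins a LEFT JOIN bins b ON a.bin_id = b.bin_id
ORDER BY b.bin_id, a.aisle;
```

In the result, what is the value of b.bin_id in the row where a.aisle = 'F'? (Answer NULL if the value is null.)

LEFT JOIN keeps every row from `bins a`; unmatched rows get NULL for `bins b`'s columns.
Matching on a.bin_id = b.bin_id. A NULL in a compared column never satisfies the condition.
Matched pairs: 10; unmatched a rows kept: 1.

3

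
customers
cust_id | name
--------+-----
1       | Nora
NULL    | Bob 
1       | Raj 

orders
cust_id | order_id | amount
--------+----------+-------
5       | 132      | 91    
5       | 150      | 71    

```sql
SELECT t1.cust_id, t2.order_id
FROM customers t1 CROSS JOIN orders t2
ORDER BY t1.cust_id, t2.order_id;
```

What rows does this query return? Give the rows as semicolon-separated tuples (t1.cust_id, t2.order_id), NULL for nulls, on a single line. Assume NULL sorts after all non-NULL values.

CROSS JOIN pairs every row of `customers` with every row of `orders`: 3 × 2 = 6 rows.

(1, 132); (1, 132); (1, 150); (1, 150); (NULL, 132); (NULL, 150)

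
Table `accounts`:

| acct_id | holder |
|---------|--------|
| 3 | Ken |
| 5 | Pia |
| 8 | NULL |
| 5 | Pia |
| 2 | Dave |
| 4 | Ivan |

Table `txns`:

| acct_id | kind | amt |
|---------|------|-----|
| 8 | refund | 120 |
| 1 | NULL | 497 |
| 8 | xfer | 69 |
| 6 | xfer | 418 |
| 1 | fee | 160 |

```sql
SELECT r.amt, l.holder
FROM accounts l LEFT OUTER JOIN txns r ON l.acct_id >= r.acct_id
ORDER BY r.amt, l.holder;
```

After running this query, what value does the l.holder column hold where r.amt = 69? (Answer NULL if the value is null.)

LEFT JOIN keeps every row from `accounts`; unmatched rows get NULL for `txns`'s columns.
Matching on l.acct_id >= r.acct_id.
- acct_id=3: 2 matching r row(s), so 2 row(s) emitted.
- acct_id=5: 2 matching r row(s), so 2 row(s) emitted.
- acct_id=8: 5 matching r row(s), so 5 row(s) emitted.
- acct_id=5: 2 matching r row(s), so 2 row(s) emitted.
- acct_id=2: 2 matching r row(s), so 2 row(s) emitted.
- acct_id=4: 2 matching r row(s), so 2 row(s) emitted.

NULL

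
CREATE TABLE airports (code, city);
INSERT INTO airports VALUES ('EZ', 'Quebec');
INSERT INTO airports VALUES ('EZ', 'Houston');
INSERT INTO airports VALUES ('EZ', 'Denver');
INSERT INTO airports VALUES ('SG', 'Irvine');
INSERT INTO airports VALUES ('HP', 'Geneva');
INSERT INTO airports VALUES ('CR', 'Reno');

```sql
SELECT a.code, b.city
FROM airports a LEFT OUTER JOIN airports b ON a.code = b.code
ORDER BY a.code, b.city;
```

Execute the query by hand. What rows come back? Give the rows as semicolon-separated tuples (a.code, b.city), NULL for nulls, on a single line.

LEFT JOIN keeps every row from `airports a`; unmatched rows get NULL for `airports b`'s columns.
Matching on a.code = b.code.
- a (code=EZ) pairs with 3 row(s) of b.
- a (code=EZ) pairs with 3 row(s) of b.
- a (code=EZ) pairs with 3 row(s) of b.
- a (code=SG) pairs with 1 row(s) of b.
- a (code=HP) pairs with 1 row(s) of b.
- a (code=CR) pairs with 1 row(s) of b.

(CR, Reno); (EZ, Denver); (EZ, Denver); (EZ, Denver); (EZ, Houston); (EZ, Houston); (EZ, Houston); (EZ, Quebec); (EZ, Quebec); (EZ, Quebec); (HP, Geneva); (SG, Irvine)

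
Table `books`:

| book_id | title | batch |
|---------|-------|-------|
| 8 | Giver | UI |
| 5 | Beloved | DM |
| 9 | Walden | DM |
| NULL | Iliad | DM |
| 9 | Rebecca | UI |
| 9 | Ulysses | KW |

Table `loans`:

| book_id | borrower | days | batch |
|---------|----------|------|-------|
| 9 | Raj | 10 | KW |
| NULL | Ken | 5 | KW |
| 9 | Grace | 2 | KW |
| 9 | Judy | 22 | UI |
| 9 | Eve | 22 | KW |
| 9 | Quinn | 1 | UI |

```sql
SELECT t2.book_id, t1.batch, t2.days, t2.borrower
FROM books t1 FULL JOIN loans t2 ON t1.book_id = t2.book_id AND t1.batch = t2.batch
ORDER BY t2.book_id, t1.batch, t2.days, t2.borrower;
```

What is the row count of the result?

10

FULL OUTER JOIN keeps every row from both sides; unmatched rows get NULL for the other side's columns.
Matching on t1.book_id = t2.book_id AND t1.batch = t2.batch. A NULL in a compared column never satisfies the condition.
- t1 (book_id=8, batch=UI) has no partner → padded with NULL.
- t1 (book_id=5, batch=DM) has no partner → padded with NULL.
- t1 (book_id=9, batch=DM) has no partner → padded with NULL.
- t1 (book_id=NULL, batch=DM) has no partner → padded with NULL.
- t1 (book_id=9, batch=UI) pairs with 2 row(s) of t2.
- t1 (book_id=9, batch=KW) pairs with 3 row(s) of t2.
- 1 row(s) from t2 found no t1 partner → padded with NULL.
Total: 5 matched + 5 padded = 10 rows.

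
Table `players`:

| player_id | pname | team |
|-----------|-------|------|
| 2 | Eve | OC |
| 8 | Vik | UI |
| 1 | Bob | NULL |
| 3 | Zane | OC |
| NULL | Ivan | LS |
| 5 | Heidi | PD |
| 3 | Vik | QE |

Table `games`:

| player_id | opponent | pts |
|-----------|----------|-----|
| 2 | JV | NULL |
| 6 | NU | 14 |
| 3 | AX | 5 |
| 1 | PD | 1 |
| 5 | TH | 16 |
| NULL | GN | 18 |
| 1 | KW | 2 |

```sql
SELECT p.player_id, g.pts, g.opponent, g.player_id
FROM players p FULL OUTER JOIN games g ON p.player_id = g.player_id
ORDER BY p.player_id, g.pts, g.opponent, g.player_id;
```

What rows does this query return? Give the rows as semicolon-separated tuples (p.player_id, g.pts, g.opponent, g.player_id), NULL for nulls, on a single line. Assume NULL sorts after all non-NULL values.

FULL OUTER JOIN keeps every row from both sides; unmatched rows get NULL for the other side's columns.
Matching on p.player_id = g.player_id. A NULL in a compared column never satisfies the condition.
- player_id=2: 1 matching g row(s), so 1 row(s) emitted.
- player_id=8: no g row matches, row kept with g columns NULL.
- player_id=1: 2 matching g row(s), so 2 row(s) emitted.
- player_id=3: 1 matching g row(s), so 1 row(s) emitted.
- player_id=NULL: no g row matches, row kept with g columns NULL.
- player_id=5: 1 matching g row(s), so 1 row(s) emitted.
- player_id=3: 1 matching g row(s), so 1 row(s) emitted.
- 2 g row(s) had no p match → kept, p columns NULL.
After projecting and ordering:
p.player_id | g.pts | g.opponent | g.player_id
1 | 1 | PD | 1
1 | 2 | KW | 1
2 | NULL | JV | 2
3 | 5 | AX | 3
3 | 5 | AX | 3
5 | 16 | TH | 5
8 | NULL | NULL | NULL
NULL | 14 | NU | 6
NULL | 18 | GN | NULL
NULL | NULL | NULL | NULL

(1, 1, PD, 1); (1, 2, KW, 1); (2, NULL, JV, 2); (3, 5, AX, 3); (3, 5, AX, 3); (5, 16, TH, 5); (8, NULL, NULL, NULL); (NULL, 14, NU, 6); (NULL, 18, GN, NULL); (NULL, NULL, NULL, NULL)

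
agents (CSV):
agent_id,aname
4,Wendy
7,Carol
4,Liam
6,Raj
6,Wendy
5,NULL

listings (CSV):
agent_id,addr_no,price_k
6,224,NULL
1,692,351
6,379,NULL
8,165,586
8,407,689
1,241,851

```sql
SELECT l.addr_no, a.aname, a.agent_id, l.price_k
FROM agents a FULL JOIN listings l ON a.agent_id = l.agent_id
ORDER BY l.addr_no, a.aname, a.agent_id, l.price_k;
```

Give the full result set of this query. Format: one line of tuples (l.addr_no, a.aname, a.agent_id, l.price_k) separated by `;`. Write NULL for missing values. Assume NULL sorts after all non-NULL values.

(165, NULL, NULL, 586); (224, Raj, 6, NULL); (224, Wendy, 6, NULL); (241, NULL, NULL, 851); (379, Raj, 6, NULL); (379, Wendy, 6, NULL); (407, NULL, NULL, 689); (692, NULL, NULL, 351); (NULL, Carol, 7, NULL); (NULL, Liam, 4, NULL); (NULL, Wendy, 4, NULL); (NULL, NULL, 5, NULL)

FULL OUTER JOIN keeps every row from both sides; unmatched rows get NULL for the other side's columns.
Matching on a.agent_id = l.agent_id.
- a row (agent_id=4): no match → kept, l columns NULL.
- a row (agent_id=7): no match → kept, l columns NULL.
- a row (agent_id=4): no match → kept, l columns NULL.
- a row (agent_id=6): matches 2 l row(s) → 2 output row(s).
- a row (agent_id=6): matches 2 l row(s) → 2 output row(s).
- a row (agent_id=5): no match → kept, l columns NULL.
- 4 row(s) from l found no a partner → padded with NULL.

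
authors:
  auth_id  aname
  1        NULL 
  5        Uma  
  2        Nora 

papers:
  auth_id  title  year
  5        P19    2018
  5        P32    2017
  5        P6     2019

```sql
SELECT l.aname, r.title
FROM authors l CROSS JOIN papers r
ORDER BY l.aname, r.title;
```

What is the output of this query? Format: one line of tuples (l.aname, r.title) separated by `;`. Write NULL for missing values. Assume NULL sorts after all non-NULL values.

CROSS JOIN pairs every row of `authors` with every row of `papers`: 3 × 3 = 9 rows.
After projecting and ordering:
l.aname | r.title
Nora | P19
Nora | P32
Nora | P6
Uma | P19
Uma | P32
Uma | P6
NULL | P19
NULL | P32
NULL | P6

(Nora, P19); (Nora, P32); (Nora, P6); (Uma, P19); (Uma, P32); (Uma, P6); (NULL, P19); (NULL, P32); (NULL, P6)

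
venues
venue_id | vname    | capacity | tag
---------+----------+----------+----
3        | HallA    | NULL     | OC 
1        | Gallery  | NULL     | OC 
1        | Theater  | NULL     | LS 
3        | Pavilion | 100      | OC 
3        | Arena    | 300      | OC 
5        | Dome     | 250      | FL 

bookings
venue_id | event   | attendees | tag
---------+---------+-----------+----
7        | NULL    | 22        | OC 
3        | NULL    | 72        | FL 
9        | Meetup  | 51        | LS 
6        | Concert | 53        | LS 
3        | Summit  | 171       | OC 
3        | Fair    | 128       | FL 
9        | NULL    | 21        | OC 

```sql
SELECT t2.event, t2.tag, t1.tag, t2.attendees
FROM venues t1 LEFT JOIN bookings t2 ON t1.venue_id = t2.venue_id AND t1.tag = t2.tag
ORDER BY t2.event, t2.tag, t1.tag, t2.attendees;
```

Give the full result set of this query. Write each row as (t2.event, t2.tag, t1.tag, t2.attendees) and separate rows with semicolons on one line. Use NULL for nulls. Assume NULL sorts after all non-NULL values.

(Summit, OC, OC, 171); (Summit, OC, OC, 171); (Summit, OC, OC, 171); (NULL, NULL, FL, NULL); (NULL, NULL, LS, NULL); (NULL, NULL, OC, NULL)

LEFT JOIN keeps every row from `venues`; unmatched rows get NULL for `bookings`'s columns.
Matching on t1.venue_id = t2.venue_id AND t1.tag = t2.tag.
Matched pairs: 3; unmatched t1 rows kept: 3.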